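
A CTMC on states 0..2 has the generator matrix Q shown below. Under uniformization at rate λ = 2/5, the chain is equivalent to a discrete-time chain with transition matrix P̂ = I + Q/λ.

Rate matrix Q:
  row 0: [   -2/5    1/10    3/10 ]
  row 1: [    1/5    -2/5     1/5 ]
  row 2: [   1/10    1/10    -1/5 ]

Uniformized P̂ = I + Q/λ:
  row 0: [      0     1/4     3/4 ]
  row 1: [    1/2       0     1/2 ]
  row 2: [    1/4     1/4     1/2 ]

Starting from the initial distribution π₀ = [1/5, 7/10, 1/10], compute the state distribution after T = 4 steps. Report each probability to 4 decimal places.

π = [0.2320, 0.2020, 0.5660]

t=0: π = [0.2000, 0.7000, 0.1000]
t=1: π = [0.3750, 0.0750, 0.5500]
t=2: π = [0.1750, 0.2313, 0.5938]
t=3: π = [0.2641, 0.1922, 0.5438]
t=4: π = [0.2320, 0.2020, 0.5660]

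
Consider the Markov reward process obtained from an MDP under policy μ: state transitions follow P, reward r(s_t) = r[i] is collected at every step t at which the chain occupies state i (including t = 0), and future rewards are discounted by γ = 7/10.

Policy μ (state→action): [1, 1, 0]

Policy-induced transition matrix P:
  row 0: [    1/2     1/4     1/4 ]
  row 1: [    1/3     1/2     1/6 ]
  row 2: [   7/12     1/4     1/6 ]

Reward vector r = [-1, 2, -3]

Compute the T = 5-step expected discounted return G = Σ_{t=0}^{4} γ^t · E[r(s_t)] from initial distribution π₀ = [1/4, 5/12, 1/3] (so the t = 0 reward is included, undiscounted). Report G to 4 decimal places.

t=0: π = [0.2500, 0.4167, 0.3333], E[r] = -0.4167, γ^t·E[r] = -0.416667, running G = -0.416667
t=1: π = [0.4583, 0.3542, 0.1875], E[r] = -0.3125, γ^t·E[r] = -0.218750, running G = -0.635417
t=2: π = [0.4566, 0.3385, 0.2049], E[r] = -0.3941, γ^t·E[r] = -0.193108, running G = -0.828524
t=3: π = [0.4606, 0.3346, 0.2047], E[r] = -0.4055, γ^t·E[r] = -0.139096, running G = -0.967620
t=4: π = [0.4613, 0.3337, 0.2051], E[r] = -0.4091, γ^t·E[r] = -0.098232, running G = -1.065852

G = -1.0659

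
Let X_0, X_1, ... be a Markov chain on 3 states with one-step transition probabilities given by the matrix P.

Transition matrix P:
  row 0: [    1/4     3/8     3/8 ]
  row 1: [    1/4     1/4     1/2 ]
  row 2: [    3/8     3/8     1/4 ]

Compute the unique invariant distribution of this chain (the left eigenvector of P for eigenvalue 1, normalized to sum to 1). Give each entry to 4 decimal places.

Balance equations π_j = Σ_i π_i·P[i][j]:
  π_0 = 1/4·π_0 + 1/4·π_1 + 3/8·π_2
  π_1 = 3/8·π_0 + 1/4·π_1 + 3/8·π_2
  normalize: π_0 + π_1 + π_2 = 1
Solving the linear system gives exactly π = [8/27, 1/3, 10/27].

π = [0.2963, 0.3333, 0.3704]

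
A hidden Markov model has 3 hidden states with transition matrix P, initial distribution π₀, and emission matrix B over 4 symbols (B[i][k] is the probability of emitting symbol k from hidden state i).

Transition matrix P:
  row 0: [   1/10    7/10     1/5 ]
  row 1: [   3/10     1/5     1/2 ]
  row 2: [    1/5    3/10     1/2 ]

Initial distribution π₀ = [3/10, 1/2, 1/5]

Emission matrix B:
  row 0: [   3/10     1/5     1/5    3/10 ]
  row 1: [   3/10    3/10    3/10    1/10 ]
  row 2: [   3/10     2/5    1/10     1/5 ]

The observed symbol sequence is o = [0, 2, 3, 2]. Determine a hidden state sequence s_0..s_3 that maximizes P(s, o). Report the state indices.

t=0: δ = [9.000e-02, 1.500e-01, 6.000e-02]  (obs o_0=0)
t=1: δ = [9.000e-03, 1.890e-02, 7.500e-03]  ψ = [1, 0, 1]  (obs o_1=2)
t=2: δ = [1.701e-03, 6.300e-04, 1.890e-03]  ψ = [1, 0, 1]  (obs o_2=3)
t=3: δ = [7.560e-05, 3.572e-04, 9.450e-05]  ψ = [2, 0, 2]  (obs o_3=2)
backtrack: best end state = 1; path = [0, 1, 0, 1]

path = [0, 1, 0, 1]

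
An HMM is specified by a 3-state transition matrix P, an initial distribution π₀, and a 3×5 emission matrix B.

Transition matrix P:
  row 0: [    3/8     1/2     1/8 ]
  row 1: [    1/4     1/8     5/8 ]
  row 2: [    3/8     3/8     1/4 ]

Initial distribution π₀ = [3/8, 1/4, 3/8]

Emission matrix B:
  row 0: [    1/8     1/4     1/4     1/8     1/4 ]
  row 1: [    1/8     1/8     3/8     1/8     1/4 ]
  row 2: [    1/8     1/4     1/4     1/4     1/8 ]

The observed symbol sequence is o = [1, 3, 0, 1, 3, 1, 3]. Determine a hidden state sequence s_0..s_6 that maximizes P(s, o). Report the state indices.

path = [0, 1, 2, 0, 1, 2, 2]

t=0: δ = [9.375e-02, 3.125e-02, 9.375e-02]  (obs o_0=1)
t=1: δ = [4.395e-03, 5.859e-03, 5.859e-03]  ψ = [0, 0, 2]  (obs o_1=3)
t=2: δ = [2.747e-04, 2.747e-04, 4.578e-04]  ψ = [2, 0, 1]  (obs o_2=0)
t=3: δ = [4.292e-05, 2.146e-05, 4.292e-05]  ψ = [2, 2, 1]  (obs o_3=1)
t=4: δ = [2.012e-06, 2.682e-06, 3.353e-06]  ψ = [0, 0, 1]  (obs o_4=3)
t=5: δ = [3.143e-07, 1.572e-07, 4.191e-07]  ψ = [2, 2, 1]  (obs o_5=1)
t=6: δ = [1.965e-08, 1.965e-08, 2.619e-08]  ψ = [2, 0, 2]  (obs o_6=3)
backtrack: best end state = 2; path = [0, 1, 2, 0, 1, 2, 2]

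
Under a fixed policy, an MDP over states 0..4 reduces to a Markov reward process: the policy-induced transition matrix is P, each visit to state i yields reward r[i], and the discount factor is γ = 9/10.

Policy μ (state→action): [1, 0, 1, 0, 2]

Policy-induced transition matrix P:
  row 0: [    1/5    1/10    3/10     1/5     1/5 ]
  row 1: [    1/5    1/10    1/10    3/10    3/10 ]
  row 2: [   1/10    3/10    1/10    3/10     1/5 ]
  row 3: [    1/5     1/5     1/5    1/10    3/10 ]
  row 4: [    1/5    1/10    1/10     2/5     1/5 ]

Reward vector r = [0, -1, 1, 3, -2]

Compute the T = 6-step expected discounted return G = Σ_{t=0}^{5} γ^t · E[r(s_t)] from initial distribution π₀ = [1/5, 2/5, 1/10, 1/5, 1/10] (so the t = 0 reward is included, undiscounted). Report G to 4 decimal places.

t=0: π = [0.2000, 0.4000, 0.1000, 0.2000, 0.1000], E[r] = 0.1000, γ^t·E[r] = 0.100000, running G = 0.100000
t=1: π = [0.1900, 0.1400, 0.1600, 0.2500, 0.2600], E[r] = 0.2500, γ^t·E[r] = 0.225000, running G = 0.325000
t=2: π = [0.1840, 0.1570, 0.1630, 0.2570, 0.2390], E[r] = 0.2990, γ^t·E[r] = 0.242190, running G = 0.567190
t=3: π = [0.1837, 0.1583, 0.1625, 0.2541, 0.2414], E[r] = 0.2837, γ^t·E[r] = 0.206817, running G = 0.774007
t=4: π = [0.1838, 0.1579, 0.1622, 0.2550, 0.2412], E[r] = 0.2866, γ^t·E[r] = 0.188045, running G = 0.962052
t=5: π = [0.1838, 0.1579, 0.1622, 0.2548, 0.2413], E[r] = 0.2860, γ^t·E[r] = 0.168895, running G = 1.130947

G = 1.1309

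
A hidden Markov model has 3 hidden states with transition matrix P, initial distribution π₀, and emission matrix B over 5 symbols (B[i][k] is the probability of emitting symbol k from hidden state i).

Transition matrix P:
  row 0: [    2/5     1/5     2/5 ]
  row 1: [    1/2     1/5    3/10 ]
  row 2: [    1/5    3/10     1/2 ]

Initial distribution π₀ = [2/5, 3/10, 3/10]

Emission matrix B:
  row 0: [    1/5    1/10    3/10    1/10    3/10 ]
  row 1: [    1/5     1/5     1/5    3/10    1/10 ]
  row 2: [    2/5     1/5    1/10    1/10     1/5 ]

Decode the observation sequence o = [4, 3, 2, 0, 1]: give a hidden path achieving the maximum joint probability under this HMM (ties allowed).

t=0: δ = [1.200e-01, 3.000e-02, 6.000e-02]  (obs o_0=4)
t=1: δ = [4.800e-03, 7.200e-03, 4.800e-03]  ψ = [0, 0, 0]  (obs o_1=3)
t=2: δ = [1.080e-03, 2.880e-04, 2.400e-04]  ψ = [1, 1, 2]  (obs o_2=2)
t=3: δ = [8.640e-05, 4.320e-05, 1.728e-04]  ψ = [0, 0, 0]  (obs o_3=0)
t=4: δ = [3.456e-06, 1.037e-05, 1.728e-05]  ψ = [0, 2, 2]  (obs o_4=1)
backtrack: best end state = 2; path = [0, 1, 0, 2, 2]

path = [0, 1, 0, 2, 2]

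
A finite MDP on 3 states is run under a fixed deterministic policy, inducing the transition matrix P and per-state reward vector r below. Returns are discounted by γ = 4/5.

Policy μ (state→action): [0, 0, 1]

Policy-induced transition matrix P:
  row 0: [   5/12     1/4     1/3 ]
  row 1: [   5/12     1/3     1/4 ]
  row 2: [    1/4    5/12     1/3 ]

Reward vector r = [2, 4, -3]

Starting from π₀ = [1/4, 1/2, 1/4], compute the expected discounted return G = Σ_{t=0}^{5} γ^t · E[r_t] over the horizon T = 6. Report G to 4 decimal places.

t=0: π = [0.2500, 0.5000, 0.2500], E[r] = 1.7500, γ^t·E[r] = 1.750000, running G = 1.750000
t=1: π = [0.3750, 0.3333, 0.2917], E[r] = 1.2083, γ^t·E[r] = 0.966667, running G = 2.716667
t=2: π = [0.3681, 0.3264, 0.3056], E[r] = 1.1250, γ^t·E[r] = 0.720000, running G = 3.436667
t=3: π = [0.3657, 0.3281, 0.3061], E[r] = 1.1256, γ^t·E[r] = 0.576296, running G = 4.012963
t=4: π = [0.3656, 0.3284, 0.3060], E[r] = 1.1268, γ^t·E[r] = 0.461531, running G = 4.474494
t=5: π = [0.3657, 0.3284, 0.3060], E[r] = 1.1269, γ^t·E[r] = 0.369255, running G = 4.843749

G = 4.8437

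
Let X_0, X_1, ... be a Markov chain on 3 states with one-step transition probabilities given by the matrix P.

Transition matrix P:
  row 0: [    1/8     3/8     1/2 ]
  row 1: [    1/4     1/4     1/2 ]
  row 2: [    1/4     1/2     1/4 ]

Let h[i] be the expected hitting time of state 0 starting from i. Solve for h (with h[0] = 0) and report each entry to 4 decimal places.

h = [0.0000, 4.0000, 4.0000]

First-step conditioning: h[0] = 0; for i ≠ 0, h[i] = 1 + Σ_k P[i][k]·h[k].
  h[1] = 1 + 1/4·h[1] + 1/2·h[2]
  h[2] = 1 + 1/2·h[1] + 1/4·h[2]
Solving the 2×2 linear system over states ≠ 0 gives exactly h = [0, 4, 4] (h[0] = 0 is the target).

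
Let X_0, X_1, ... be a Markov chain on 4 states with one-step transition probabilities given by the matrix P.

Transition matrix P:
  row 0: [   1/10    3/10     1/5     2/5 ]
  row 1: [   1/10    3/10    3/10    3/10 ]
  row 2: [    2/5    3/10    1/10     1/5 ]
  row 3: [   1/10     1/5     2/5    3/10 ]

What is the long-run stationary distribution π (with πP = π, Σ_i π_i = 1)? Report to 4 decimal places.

π = [0.1778, 0.2708, 0.2595, 0.2918]

Balance equations π_j = Σ_i π_i·P[i][j]:
  π_0 = 1/10·π_0 + 1/10·π_1 + 2/5·π_2 + 1/10·π_3
  π_1 = 3/10·π_0 + 3/10·π_1 + 3/10·π_2 + 1/5·π_3
  π_2 = 1/5·π_0 + 3/10·π_1 + 1/10·π_2 + 2/5·π_3
  normalize: π_0 + π_1 + π_2 + π_3 = 1
Solving the linear system gives exactly π = [220/1237, 335/1237, 321/1237, 361/1237].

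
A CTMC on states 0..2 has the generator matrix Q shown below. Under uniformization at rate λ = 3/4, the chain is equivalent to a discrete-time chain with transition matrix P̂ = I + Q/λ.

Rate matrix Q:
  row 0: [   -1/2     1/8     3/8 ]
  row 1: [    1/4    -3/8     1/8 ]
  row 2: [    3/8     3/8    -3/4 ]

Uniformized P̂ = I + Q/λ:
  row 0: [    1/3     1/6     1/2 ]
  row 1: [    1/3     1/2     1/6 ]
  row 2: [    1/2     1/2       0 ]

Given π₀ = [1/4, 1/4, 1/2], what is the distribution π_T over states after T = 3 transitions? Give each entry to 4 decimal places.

π = [0.3796, 0.3796, 0.2407]

t=0: π = [0.2500, 0.2500, 0.5000]
t=1: π = [0.4167, 0.4167, 0.1667]
t=2: π = [0.3611, 0.3611, 0.2778]
t=3: π = [0.3796, 0.3796, 0.2407]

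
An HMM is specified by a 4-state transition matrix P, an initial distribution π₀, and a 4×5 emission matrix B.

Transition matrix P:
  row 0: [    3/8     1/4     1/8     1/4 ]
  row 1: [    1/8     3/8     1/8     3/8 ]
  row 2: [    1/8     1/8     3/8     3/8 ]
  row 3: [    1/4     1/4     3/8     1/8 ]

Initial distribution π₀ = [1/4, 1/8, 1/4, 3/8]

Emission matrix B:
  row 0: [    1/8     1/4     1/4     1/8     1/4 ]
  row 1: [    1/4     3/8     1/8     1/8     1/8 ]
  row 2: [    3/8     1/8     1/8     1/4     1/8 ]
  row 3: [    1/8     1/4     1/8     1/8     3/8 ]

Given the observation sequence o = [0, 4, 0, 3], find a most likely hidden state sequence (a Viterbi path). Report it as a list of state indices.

path = [2, 3, 2, 2]

t=0: δ = [3.125e-02, 3.125e-02, 9.375e-02, 4.688e-02]  (obs o_0=0)
t=1: δ = [2.930e-03, 1.465e-03, 4.395e-03, 1.318e-02]  ψ = [0, 1, 2, 2]  (obs o_1=4)
t=2: δ = [4.120e-04, 8.240e-04, 1.854e-03, 2.060e-04]  ψ = [3, 3, 3, 2]  (obs o_2=0)
t=3: δ = [2.897e-05, 3.862e-05, 1.738e-04, 8.690e-05]  ψ = [2, 1, 2, 2]  (obs o_3=3)
backtrack: best end state = 2; path = [2, 3, 2, 2]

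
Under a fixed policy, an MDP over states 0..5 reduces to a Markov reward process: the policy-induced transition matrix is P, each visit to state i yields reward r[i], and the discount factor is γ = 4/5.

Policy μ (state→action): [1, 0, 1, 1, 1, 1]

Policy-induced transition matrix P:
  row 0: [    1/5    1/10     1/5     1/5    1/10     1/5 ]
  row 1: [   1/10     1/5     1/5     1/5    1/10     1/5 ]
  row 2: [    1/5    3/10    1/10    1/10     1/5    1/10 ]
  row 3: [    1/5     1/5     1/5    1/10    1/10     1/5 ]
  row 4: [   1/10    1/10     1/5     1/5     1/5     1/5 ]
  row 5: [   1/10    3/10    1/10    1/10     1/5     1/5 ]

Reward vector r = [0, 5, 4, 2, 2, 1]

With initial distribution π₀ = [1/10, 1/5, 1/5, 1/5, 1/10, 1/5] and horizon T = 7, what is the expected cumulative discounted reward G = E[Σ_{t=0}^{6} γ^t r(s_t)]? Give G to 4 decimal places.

G = 9.9147

t=0: π = [0.1000, 0.2000, 0.2000, 0.2000, 0.1000, 0.2000], E[r] = 2.6000, γ^t·E[r] = 2.600000, running G = 2.600000
t=1: π = [0.1500, 0.2200, 0.1600, 0.1400, 0.1500, 0.1800], E[r] = 2.5000, γ^t·E[r] = 2.000000, running G = 4.600000
t=2: π = [0.1450, 0.2040, 0.1660, 0.1520, 0.1490, 0.1840], E[r] = 2.4700, γ^t·E[r] = 1.580800, running G = 6.180800
t=3: π = [0.1463, 0.2056, 0.1650, 0.1498, 0.1499, 0.1834], E[r] = 2.4708, γ^t·E[r] = 1.265050, running G = 7.445850
t=4: π = [0.1461, 0.2052, 0.1652, 0.1502, 0.1498, 0.1835], E[r] = 2.4703, γ^t·E[r] = 1.011818, running G = 8.457668
t=5: π = [0.1461, 0.2053, 0.1651, 0.1501, 0.1498, 0.1835], E[r] = 2.4703, γ^t·E[r] = 0.809471, running G = 9.267139
t=6: π = [0.1461, 0.2053, 0.1651, 0.1501, 0.1498, 0.1835], E[r] = 2.4703, γ^t·E[r] = 0.647574, running G = 9.914713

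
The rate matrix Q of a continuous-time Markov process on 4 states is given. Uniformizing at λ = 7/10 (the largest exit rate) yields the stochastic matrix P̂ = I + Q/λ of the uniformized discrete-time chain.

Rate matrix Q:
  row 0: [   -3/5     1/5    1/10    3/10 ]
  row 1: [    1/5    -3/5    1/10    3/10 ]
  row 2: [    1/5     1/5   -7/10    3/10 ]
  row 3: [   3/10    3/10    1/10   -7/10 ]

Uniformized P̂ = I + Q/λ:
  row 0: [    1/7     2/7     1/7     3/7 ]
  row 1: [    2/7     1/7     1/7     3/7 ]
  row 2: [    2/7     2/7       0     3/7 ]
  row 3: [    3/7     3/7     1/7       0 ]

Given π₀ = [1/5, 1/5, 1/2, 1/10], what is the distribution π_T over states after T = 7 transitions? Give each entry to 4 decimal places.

t=0: π = [0.2000, 0.2000, 0.5000, 0.1000]
t=1: π = [0.2714, 0.2714, 0.0714, 0.3857]
t=2: π = [0.3020, 0.3020, 0.1327, 0.2633]
t=3: π = [0.2802, 0.2802, 0.1239, 0.3157]
t=4: π = [0.2908, 0.2908, 0.1252, 0.2933]
t=5: π = [0.2861, 0.2861, 0.1250, 0.3029]
t=6: π = [0.2881, 0.2881, 0.1250, 0.2988]
t=7: π = [0.2872, 0.2872, 0.1250, 0.3005]

π = [0.2872, 0.2872, 0.1250, 0.3005]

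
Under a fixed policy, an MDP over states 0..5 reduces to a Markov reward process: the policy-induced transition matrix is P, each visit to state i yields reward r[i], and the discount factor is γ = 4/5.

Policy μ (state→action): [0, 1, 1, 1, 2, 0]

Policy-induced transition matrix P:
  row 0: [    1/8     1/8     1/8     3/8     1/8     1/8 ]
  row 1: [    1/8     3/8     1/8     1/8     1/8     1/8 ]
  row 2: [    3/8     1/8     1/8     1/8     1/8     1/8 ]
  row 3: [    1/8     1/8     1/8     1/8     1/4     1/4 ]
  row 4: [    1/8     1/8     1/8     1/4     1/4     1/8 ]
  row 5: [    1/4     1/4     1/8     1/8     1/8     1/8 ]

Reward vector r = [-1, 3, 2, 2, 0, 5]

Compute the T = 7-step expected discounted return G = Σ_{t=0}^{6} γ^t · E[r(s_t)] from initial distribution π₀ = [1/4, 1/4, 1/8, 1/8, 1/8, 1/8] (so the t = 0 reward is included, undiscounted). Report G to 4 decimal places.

G = 6.8838

t=0: π = [0.2500, 0.2500, 0.1250, 0.1250, 0.1250, 0.1250], E[r] = 1.6250, γ^t·E[r] = 1.625000, running G = 1.625000
t=1: π = [0.1719, 0.2031, 0.1250, 0.2031, 0.1563, 0.1406], E[r] = 1.7969, γ^t·E[r] = 1.437500, running G = 3.062500
t=2: π = [0.1738, 0.1934, 0.1250, 0.1875, 0.1699, 0.1504], E[r] = 1.7832, γ^t·E[r] = 1.141250, running G = 4.203750
t=3: π = [0.1750, 0.1921, 0.1250, 0.1897, 0.1697, 0.1484], E[r] = 1.7729, γ^t·E[r] = 0.907750, running G = 5.111500
t=4: π = [0.1748, 0.1916, 0.1250, 0.1900, 0.1699, 0.1487], E[r] = 1.7735, γ^t·E[r] = 0.726413, running G = 5.837913
t=5: π = [0.1748, 0.1915, 0.1250, 0.1899, 0.1700, 0.1487], E[r] = 1.7732, γ^t·E[r] = 0.581054, running G = 6.418966
t=6: π = [0.1748, 0.1915, 0.1250, 0.1900, 0.1700, 0.1487], E[r] = 1.7732, γ^t·E[r] = 0.464829, running G = 6.883795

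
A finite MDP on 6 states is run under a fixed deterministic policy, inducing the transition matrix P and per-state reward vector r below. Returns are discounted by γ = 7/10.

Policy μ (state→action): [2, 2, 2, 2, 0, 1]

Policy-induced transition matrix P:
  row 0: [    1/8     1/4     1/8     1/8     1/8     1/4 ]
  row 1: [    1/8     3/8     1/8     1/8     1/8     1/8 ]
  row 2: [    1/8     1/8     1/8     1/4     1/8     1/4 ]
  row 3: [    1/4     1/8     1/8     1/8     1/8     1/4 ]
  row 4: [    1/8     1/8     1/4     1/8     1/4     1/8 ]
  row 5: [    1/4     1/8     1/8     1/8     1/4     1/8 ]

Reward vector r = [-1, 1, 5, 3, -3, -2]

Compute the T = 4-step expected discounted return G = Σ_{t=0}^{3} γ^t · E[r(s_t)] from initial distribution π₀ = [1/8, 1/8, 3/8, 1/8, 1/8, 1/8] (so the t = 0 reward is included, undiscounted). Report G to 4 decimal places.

G = 2.1265

t=0: π = [0.1250, 0.1250, 0.3750, 0.1250, 0.1250, 0.1250], E[r] = 1.6250, γ^t·E[r] = 1.625000, running G = 1.625000
t=1: π = [0.1563, 0.1719, 0.1406, 0.1719, 0.1563, 0.2031], E[r] = 0.3594, γ^t·E[r] = 0.251563, running G = 1.876563
t=2: π = [0.1719, 0.1875, 0.1445, 0.1426, 0.1699, 0.1836], E[r] = 0.2891, γ^t·E[r] = 0.141641, running G = 2.018203
t=3: π = [0.1658, 0.1934, 0.1462, 0.1431, 0.1692, 0.1824], E[r] = 0.3157, γ^t·E[r] = 0.108276, running G = 2.126479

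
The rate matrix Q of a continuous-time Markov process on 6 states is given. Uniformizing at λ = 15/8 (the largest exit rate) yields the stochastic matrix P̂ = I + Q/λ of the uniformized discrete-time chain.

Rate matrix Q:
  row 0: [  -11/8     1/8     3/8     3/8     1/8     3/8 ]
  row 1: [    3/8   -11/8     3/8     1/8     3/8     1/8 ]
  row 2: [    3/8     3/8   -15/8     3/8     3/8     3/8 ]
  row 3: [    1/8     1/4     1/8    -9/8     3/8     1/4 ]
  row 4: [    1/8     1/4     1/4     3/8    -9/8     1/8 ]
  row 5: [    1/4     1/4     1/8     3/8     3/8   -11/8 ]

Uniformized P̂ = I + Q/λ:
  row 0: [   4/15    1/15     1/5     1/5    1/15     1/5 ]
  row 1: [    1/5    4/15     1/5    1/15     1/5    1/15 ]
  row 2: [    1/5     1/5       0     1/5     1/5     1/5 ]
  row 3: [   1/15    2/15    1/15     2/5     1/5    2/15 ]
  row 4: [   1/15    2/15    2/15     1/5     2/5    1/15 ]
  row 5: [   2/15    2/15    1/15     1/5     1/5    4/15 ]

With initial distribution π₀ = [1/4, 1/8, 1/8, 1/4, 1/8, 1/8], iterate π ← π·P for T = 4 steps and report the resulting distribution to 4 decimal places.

t=0: π = [0.2500, 0.1250, 0.1250, 0.2500, 0.1250, 0.1250]
t=1: π = [0.1583, 0.1417, 0.1167, 0.2333, 0.1917, 0.1583]
t=2: π = [0.1433, 0.1494, 0.1117, 0.2278, 0.2172, 0.1506]
t=3: π = [0.1402, 0.1511, 0.1127, 0.2256, 0.2243, 0.1460]
t=4: π = [0.1396, 0.1517, 0.1130, 0.2250, 0.2262, 0.1446]

π = [0.1396, 0.1517, 0.1130, 0.2250, 0.2262, 0.1446]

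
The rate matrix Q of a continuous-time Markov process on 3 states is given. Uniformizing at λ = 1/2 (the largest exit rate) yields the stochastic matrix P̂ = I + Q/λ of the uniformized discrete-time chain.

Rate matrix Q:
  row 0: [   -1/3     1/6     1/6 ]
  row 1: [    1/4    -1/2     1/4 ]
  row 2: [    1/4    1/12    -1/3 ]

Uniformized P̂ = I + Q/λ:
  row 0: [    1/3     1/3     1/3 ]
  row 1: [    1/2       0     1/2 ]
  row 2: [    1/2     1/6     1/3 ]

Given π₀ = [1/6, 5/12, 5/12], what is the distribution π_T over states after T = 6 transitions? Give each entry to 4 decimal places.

t=0: π = [0.1667, 0.4167, 0.4167]
t=1: π = [0.4722, 0.1250, 0.4028]
t=2: π = [0.4213, 0.2245, 0.3542]
t=3: π = [0.4298, 0.1995, 0.3708]
t=4: π = [0.4284, 0.2051, 0.3666]
t=5: π = [0.4286, 0.2039, 0.3675]
t=6: π = [0.4286, 0.2041, 0.3673]

π = [0.4286, 0.2041, 0.3673]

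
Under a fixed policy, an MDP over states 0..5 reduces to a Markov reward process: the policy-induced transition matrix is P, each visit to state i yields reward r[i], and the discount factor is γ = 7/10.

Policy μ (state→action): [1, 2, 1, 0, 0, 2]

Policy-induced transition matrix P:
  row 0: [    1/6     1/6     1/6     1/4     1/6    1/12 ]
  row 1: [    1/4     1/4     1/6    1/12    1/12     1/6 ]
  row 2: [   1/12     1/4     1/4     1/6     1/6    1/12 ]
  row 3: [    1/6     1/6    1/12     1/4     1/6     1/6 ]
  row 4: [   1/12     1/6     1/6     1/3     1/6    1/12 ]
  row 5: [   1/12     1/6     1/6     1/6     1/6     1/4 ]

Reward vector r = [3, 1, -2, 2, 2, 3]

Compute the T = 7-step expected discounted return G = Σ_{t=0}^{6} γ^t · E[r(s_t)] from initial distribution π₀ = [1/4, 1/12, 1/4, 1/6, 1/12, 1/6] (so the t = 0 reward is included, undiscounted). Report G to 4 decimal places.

G = 4.2443

t=0: π = [0.2500, 0.0833, 0.2500, 0.1667, 0.0833, 0.1667], E[r] = 1.3333, γ^t·E[r] = 1.333333, running G = 1.333333
t=1: π = [0.1319, 0.1944, 0.1736, 0.2083, 0.1597, 0.1319], E[r] = 1.3750, γ^t·E[r] = 0.962500, running G = 2.295833
t=2: π = [0.1441, 0.1973, 0.1638, 0.2054, 0.1505, 0.1389], E[r] = 1.4306, γ^t·E[r] = 0.700972, running G = 2.996806
t=3: π = [0.1454, 0.1968, 0.1632, 0.2044, 0.1502, 0.1400], E[r] = 1.4359, γ^t·E[r] = 0.492500, running G = 3.489306
t=4: π = [0.1453, 0.1967, 0.1632, 0.2045, 0.1503, 0.1401], E[r] = 1.4358, γ^t·E[r] = 0.344735, running G = 3.834040
t=5: π = [0.1453, 0.1967, 0.1632, 0.2045, 0.1503, 0.1401], E[r] = 1.4358, γ^t·E[r] = 0.241312, running G = 4.075352
t=6: π = [0.1453, 0.1967, 0.1632, 0.2045, 0.1503, 0.1401], E[r] = 1.4358, γ^t·E[r] = 0.168919, running G = 4.244271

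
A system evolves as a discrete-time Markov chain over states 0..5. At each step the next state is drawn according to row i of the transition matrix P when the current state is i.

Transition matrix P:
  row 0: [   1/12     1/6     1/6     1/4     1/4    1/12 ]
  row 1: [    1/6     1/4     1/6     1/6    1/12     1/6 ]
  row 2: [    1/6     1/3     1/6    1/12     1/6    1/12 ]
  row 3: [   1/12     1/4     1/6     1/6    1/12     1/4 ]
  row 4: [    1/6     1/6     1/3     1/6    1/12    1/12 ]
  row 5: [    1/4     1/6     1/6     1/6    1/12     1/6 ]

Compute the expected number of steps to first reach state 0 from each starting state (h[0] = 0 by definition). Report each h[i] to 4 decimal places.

First-step conditioning: h[0] = 0; for i ≠ 0, h[i] = 1 + Σ_k P[i][k]·h[k].
  h[1] = 1 + 1/4·h[1] + 1/6·h[2] + 1/6·h[3] + 1/12·h[4] + 1/6·h[5]
  h[2] = 1 + 1/3·h[1] + 1/6·h[2] + 1/12·h[3] + 1/6·h[4] + 1/12·h[5]
  h[3] = 1 + 1/4·h[1] + 1/6·h[2] + 1/6·h[3] + 1/12·h[4] + 1/4·h[5]
  h[4] = 1 + 1/6·h[1] + 1/3·h[2] + 1/6·h[3] + 1/12·h[4] + 1/12·h[5]
  h[5] = 1 + 1/6·h[1] + 1/6·h[2] + 1/6·h[3] + 1/12·h[4] + 1/6·h[5]
Solving the 5×5 linear system over states ≠ 0 gives exactly h = [0, 4544/759, 13648/2277, 44020/6831, 41188/6831, 1136/207] (h[0] = 0 is the target).

h = [0.0000, 5.9868, 5.9939, 6.4442, 6.0296, 5.4879]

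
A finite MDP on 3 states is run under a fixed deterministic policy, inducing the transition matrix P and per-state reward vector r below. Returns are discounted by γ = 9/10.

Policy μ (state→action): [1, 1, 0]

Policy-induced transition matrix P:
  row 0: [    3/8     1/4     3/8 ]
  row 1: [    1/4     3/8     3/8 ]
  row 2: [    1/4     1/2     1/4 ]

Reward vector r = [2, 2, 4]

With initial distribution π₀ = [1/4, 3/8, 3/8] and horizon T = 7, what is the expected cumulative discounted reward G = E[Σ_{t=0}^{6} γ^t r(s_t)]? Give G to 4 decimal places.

t=0: π = [0.2500, 0.3750, 0.3750], E[r] = 2.7500, γ^t·E[r] = 2.750000, running G = 2.750000
t=1: π = [0.2813, 0.3906, 0.3281], E[r] = 2.6563, γ^t·E[r] = 2.390625, running G = 5.140625
t=2: π = [0.2852, 0.3809, 0.3340], E[r] = 2.6680, γ^t·E[r] = 2.161055, running G = 7.301680
t=3: π = [0.2856, 0.3811, 0.3333], E[r] = 2.6665, γ^t·E[r] = 1.943881, running G = 9.245561
t=4: π = [0.2857, 0.3810, 0.3333], E[r] = 2.6667, γ^t·E[r] = 1.749613, running G = 10.995174
t=5: π = [0.2857, 0.3810, 0.3333], E[r] = 2.6667, γ^t·E[r] = 1.574638, running G = 12.569813
t=6: π = [0.2857, 0.3810, 0.3333], E[r] = 2.6667, γ^t·E[r] = 1.417176, running G = 13.986989

G = 13.9870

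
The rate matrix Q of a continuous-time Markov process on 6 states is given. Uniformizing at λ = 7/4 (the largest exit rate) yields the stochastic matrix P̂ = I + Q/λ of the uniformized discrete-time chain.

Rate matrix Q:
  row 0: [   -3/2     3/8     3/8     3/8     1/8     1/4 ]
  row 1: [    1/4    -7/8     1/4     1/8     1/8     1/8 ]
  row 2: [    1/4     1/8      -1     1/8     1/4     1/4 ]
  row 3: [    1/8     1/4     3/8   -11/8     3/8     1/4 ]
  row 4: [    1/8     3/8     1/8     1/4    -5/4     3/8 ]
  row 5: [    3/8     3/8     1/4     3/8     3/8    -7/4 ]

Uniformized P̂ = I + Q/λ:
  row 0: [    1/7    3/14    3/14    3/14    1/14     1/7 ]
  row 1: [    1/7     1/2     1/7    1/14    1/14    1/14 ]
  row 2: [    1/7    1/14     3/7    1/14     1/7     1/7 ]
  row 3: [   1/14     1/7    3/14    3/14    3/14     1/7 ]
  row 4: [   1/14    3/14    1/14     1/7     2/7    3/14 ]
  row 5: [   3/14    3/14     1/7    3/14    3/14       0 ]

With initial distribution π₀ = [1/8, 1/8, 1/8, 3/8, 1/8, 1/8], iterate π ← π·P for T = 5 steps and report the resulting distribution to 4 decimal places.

t=0: π = [0.1250, 0.1250, 0.1250, 0.3750, 0.1250, 0.1250]
t=1: π = [0.1161, 0.2054, 0.2054, 0.1696, 0.1786, 0.1250]
t=2: π = [0.1269, 0.2315, 0.2092, 0.1429, 0.1665, 0.1231]
t=3: π = [0.1296, 0.2403, 0.2100, 0.1394, 0.1600, 0.1206]
t=4: π = [0.1301, 0.2430, 0.2106, 0.1385, 0.1579, 0.1199]
t=5: π = [0.1302, 0.2437, 0.2109, 0.1382, 0.1572, 0.1197]

π = [0.1302, 0.2437, 0.2109, 0.1382, 0.1572, 0.1197]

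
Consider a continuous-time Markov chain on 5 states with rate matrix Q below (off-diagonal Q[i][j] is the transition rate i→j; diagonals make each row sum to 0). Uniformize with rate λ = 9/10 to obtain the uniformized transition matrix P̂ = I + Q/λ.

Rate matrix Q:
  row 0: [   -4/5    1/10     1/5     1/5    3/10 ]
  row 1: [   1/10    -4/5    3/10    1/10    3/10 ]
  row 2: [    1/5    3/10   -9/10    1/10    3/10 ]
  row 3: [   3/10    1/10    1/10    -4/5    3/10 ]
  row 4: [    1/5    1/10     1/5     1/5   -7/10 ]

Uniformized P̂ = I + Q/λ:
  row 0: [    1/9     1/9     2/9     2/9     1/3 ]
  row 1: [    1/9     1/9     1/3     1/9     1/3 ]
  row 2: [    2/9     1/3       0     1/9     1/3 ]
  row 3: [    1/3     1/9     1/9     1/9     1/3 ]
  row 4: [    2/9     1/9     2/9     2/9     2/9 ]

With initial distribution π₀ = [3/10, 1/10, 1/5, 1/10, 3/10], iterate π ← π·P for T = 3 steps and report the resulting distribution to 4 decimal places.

π = [0.2012, 0.1512, 0.1805, 0.1671, 0.3000]

t=0: π = [0.3000, 0.1000, 0.2000, 0.1000, 0.3000]
t=1: π = [0.1889, 0.1556, 0.1778, 0.1778, 0.3000]
t=2: π = [0.2037, 0.1506, 0.1802, 0.1654, 0.3000]
t=3: π = [0.2012, 0.1512, 0.1805, 0.1671, 0.3000]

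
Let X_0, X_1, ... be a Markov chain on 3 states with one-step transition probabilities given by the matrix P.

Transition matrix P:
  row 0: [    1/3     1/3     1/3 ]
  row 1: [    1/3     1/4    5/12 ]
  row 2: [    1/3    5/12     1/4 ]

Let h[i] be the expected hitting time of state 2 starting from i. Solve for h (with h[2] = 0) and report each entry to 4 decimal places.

h = [2.7857, 2.5714, 0.0000]

First-step conditioning: h[2] = 0; for i ≠ 2, h[i] = 1 + Σ_k P[i][k]·h[k].
  h[0] = 1 + 1/3·h[0] + 1/3·h[1]
  h[1] = 1 + 1/3·h[0] + 1/4·h[1]
Solving the 2×2 linear system over states ≠ 2 gives exactly h = [39/14, 18/7, 0] (h[2] = 0 is the target).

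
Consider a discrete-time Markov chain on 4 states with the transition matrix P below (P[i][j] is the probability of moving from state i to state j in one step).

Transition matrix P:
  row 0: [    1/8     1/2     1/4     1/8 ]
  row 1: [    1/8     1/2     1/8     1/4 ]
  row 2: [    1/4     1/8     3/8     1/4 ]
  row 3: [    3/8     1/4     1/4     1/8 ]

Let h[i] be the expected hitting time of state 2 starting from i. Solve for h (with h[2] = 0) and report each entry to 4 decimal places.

First-step conditioning: h[2] = 0; for i ≠ 2, h[i] = 1 + Σ_k P[i][k]·h[k].
  h[0] = 1 + 1/8·h[0] + 1/2·h[1] + 1/8·h[3]
  h[1] = 1 + 1/8·h[0] + 1/2·h[1] + 1/4·h[3]
  h[3] = 1 + 3/8·h[0] + 1/4·h[1] + 1/8·h[3]
Solving the 3×3 linear system over states ≠ 2 gives exactly h = [88/17, 296/51, 0, 256/51] (h[2] = 0 is the target).

h = [5.1765, 5.8039, 0.0000, 5.0196]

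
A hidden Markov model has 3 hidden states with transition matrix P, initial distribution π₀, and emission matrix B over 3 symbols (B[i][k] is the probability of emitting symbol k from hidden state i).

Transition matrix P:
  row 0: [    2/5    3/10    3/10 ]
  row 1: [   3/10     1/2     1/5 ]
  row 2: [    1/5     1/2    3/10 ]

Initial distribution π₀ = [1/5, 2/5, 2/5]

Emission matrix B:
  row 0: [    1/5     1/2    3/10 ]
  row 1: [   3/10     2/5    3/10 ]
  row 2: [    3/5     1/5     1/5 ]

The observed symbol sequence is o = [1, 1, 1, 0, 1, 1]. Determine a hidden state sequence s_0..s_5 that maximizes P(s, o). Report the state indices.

path = [1, 1, 1, 1, 1, 1]

t=0: δ = [1.000e-01, 1.600e-01, 8.000e-02]  (obs o_0=1)
t=1: δ = [2.400e-02, 3.200e-02, 6.400e-03]  ψ = [1, 1, 1]  (obs o_1=1)
t=2: δ = [4.800e-03, 6.400e-03, 1.440e-03]  ψ = [0, 1, 0]  (obs o_2=1)
t=3: δ = [3.840e-04, 9.600e-04, 8.640e-04]  ψ = [0, 1, 0]  (obs o_3=0)
t=4: δ = [1.440e-04, 1.920e-04, 5.184e-05]  ψ = [1, 1, 2]  (obs o_4=1)
t=5: δ = [2.880e-05, 3.840e-05, 8.640e-06]  ψ = [0, 1, 0]  (obs o_5=1)
backtrack: best end state = 1; path = [1, 1, 1, 1, 1, 1]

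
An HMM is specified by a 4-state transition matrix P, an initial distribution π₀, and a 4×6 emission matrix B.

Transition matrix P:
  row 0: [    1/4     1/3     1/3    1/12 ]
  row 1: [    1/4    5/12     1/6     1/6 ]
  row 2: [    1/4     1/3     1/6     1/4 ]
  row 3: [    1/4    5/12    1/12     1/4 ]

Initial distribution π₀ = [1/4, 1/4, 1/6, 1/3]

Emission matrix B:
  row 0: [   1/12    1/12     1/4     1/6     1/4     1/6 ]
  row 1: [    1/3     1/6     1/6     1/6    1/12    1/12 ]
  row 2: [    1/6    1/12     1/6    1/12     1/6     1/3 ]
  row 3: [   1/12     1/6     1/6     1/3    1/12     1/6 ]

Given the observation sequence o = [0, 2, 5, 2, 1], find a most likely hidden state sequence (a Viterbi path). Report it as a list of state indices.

t=0: δ = [2.083e-02, 8.333e-02, 2.778e-02, 2.778e-02]  (obs o_0=0)
t=1: δ = [5.208e-03, 5.787e-03, 2.315e-03, 2.315e-03]  ψ = [1, 1, 1, 1]  (obs o_1=2)
t=2: δ = [2.411e-04, 2.009e-04, 5.787e-04, 1.608e-04]  ψ = [1, 1, 0, 1]  (obs o_2=5)
t=3: δ = [3.617e-05, 3.215e-05, 1.608e-05, 2.411e-05]  ψ = [2, 2, 2, 2]  (obs o_3=2)
t=4: δ = [7.535e-07, 2.233e-06, 1.005e-06, 1.005e-06]  ψ = [0, 1, 0, 3]  (obs o_4=1)
backtrack: best end state = 1; path = [1, 0, 2, 1, 1]

path = [1, 0, 2, 1, 1]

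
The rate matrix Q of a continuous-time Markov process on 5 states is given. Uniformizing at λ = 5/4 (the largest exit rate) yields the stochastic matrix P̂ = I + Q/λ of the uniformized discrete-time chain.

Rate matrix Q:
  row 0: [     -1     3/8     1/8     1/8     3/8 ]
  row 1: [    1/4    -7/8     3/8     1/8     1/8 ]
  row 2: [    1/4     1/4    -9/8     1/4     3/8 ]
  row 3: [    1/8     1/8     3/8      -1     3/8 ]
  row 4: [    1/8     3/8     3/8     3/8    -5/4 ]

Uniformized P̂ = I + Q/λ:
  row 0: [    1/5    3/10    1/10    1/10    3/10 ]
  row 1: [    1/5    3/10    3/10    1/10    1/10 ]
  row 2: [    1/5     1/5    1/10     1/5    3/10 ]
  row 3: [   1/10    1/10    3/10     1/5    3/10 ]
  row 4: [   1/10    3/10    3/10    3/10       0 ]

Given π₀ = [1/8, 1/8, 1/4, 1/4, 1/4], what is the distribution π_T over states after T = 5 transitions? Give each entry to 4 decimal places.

t=0: π = [0.1250, 0.1250, 0.2500, 0.2500, 0.2500]
t=1: π = [0.1500, 0.2250, 0.2250, 0.2000, 0.2000]
t=2: π = [0.1600, 0.2375, 0.2250, 0.1825, 0.1950]
t=3: π = [0.1623, 0.2410, 0.2230, 0.1798, 0.1940]
t=4: π = [0.1626, 0.2418, 0.2230, 0.1791, 0.1936]
t=5: π = [0.1627, 0.2419, 0.2229, 0.1789, 0.1936]

π = [0.1627, 0.2419, 0.2229, 0.1789, 0.1936]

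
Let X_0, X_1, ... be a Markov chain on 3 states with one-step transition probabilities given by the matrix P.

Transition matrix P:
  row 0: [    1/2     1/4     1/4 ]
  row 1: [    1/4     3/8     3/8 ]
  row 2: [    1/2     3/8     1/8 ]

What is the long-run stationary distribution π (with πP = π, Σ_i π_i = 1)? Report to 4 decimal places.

π = [0.4194, 0.3226, 0.2581]

Balance equations π_j = Σ_i π_i·P[i][j]:
  π_0 = 1/2·π_0 + 1/4·π_1 + 1/2·π_2
  π_1 = 1/4·π_0 + 3/8·π_1 + 3/8·π_2
  normalize: π_0 + π_1 + π_2 = 1
Solving the linear system gives exactly π = [13/31, 10/31, 8/31].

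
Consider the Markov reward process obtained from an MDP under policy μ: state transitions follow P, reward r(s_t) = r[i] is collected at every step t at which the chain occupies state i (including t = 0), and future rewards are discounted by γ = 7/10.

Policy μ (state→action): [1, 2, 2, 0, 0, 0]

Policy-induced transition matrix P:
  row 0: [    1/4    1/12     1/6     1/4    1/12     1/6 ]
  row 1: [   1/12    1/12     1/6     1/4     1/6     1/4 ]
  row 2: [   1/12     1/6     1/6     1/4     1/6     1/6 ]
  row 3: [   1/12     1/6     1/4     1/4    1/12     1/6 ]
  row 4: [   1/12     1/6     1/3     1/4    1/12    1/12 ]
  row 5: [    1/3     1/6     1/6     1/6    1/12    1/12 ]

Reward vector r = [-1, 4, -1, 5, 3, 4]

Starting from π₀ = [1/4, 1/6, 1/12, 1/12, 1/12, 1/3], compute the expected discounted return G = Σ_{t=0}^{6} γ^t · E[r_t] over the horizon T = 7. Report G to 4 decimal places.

G = 7.0311

t=0: π = [0.2500, 0.1667, 0.0833, 0.0833, 0.0833, 0.3333], E[r] = 2.3333, γ^t·E[r] = 2.333333, running G = 2.333333
t=1: π = [0.2083, 0.1319, 0.1875, 0.2222, 0.1042, 0.1458], E[r] = 2.1389, γ^t·E[r] = 1.497222, running G = 3.830556
t=2: π = [0.1545, 0.1383, 0.2025, 0.2378, 0.1100, 0.1568], E[r] = 2.3426, γ^t·E[r] = 1.147870, running G = 4.978426
t=3: π = [0.1483, 0.1423, 0.2048, 0.2369, 0.1117, 0.1560], E[r] = 2.3597, γ^t·E[r] = 0.809365, running G = 5.787791
t=4: π = [0.1470, 0.1425, 0.2050, 0.2370, 0.1123, 0.1562], E[r] = 2.3644, γ^t·E[r] = 0.567688, running G = 6.355479
t=5: π = [0.1469, 0.1425, 0.2051, 0.2370, 0.1123, 0.1562], E[r] = 2.3646, γ^t·E[r] = 0.397417, running G = 6.752896
t=6: π = [0.1469, 0.1425, 0.2051, 0.2370, 0.1123, 0.1562], E[r] = 2.3647, γ^t·E[r] = 0.278210, running G = 7.031106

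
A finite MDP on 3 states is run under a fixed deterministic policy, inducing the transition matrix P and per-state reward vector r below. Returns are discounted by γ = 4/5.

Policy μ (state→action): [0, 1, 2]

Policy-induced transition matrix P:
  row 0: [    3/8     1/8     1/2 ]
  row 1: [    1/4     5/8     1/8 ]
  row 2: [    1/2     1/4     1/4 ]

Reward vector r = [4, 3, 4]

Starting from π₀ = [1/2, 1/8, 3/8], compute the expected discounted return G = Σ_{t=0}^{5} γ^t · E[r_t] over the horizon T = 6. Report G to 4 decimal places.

G = 13.8667

t=0: π = [0.5000, 0.1250, 0.3750], E[r] = 3.8750, γ^t·E[r] = 3.875000, running G = 3.875000
t=1: π = [0.4063, 0.2344, 0.3594], E[r] = 3.7656, γ^t·E[r] = 3.012500, running G = 6.887500
t=2: π = [0.3906, 0.2871, 0.3223], E[r] = 3.7129, γ^t·E[r] = 2.376250, running G = 9.263750
t=3: π = [0.3794, 0.3088, 0.3118], E[r] = 3.6912, γ^t·E[r] = 1.889875, running G = 11.153625
t=4: π = [0.3754, 0.3184, 0.3062], E[r] = 3.6816, γ^t·E[r] = 1.507988, running G = 12.661613
t=5: π = [0.3735, 0.3225, 0.3040], E[r] = 3.6775, γ^t·E[r] = 1.205051, running G = 13.866664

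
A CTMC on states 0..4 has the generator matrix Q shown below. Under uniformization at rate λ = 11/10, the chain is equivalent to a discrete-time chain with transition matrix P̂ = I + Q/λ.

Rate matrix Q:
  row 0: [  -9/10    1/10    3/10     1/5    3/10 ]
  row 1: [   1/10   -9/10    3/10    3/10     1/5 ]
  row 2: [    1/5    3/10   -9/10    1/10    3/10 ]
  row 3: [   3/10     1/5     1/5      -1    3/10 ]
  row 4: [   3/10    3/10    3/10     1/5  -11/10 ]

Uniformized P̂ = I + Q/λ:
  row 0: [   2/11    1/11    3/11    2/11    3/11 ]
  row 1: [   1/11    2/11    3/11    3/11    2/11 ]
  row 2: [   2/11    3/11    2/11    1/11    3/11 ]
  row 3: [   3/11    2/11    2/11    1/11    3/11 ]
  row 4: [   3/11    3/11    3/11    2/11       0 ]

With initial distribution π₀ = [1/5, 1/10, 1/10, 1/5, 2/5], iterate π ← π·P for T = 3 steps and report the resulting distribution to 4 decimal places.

t=0: π = [0.2000, 0.1000, 0.1000, 0.2000, 0.4000]
t=1: π = [0.2273, 0.2091, 0.2455, 0.1636, 0.1545]
t=2: π = [0.1917, 0.1975, 0.2355, 0.1636, 0.2116]
t=3: π = [0.1980, 0.2050, 0.2364, 0.1635, 0.1971]

π = [0.1980, 0.2050, 0.2364, 0.1635, 0.1971]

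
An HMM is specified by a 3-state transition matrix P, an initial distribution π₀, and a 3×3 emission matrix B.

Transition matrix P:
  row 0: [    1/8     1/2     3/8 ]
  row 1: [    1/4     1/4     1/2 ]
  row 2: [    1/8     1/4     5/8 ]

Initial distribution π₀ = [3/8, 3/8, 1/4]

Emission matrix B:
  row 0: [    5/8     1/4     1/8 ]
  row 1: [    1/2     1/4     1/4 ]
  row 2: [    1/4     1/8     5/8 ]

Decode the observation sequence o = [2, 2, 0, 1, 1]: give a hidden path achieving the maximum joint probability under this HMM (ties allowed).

t=0: δ = [4.688e-02, 9.375e-02, 1.562e-01]  (obs o_0=2)
t=1: δ = [2.930e-03, 9.766e-03, 6.104e-02]  ψ = [1, 2, 2]  (obs o_1=2)
t=2: δ = [4.768e-03, 7.629e-03, 9.537e-03]  ψ = [2, 2, 2]  (obs o_2=0)
t=3: δ = [4.768e-04, 5.960e-04, 7.451e-04]  ψ = [1, 0, 2]  (obs o_3=1)
t=4: δ = [3.725e-05, 5.960e-05, 5.821e-05]  ψ = [1, 0, 2]  (obs o_4=1)
backtrack: best end state = 1; path = [2, 2, 1, 0, 1]

path = [2, 2, 1, 0, 1]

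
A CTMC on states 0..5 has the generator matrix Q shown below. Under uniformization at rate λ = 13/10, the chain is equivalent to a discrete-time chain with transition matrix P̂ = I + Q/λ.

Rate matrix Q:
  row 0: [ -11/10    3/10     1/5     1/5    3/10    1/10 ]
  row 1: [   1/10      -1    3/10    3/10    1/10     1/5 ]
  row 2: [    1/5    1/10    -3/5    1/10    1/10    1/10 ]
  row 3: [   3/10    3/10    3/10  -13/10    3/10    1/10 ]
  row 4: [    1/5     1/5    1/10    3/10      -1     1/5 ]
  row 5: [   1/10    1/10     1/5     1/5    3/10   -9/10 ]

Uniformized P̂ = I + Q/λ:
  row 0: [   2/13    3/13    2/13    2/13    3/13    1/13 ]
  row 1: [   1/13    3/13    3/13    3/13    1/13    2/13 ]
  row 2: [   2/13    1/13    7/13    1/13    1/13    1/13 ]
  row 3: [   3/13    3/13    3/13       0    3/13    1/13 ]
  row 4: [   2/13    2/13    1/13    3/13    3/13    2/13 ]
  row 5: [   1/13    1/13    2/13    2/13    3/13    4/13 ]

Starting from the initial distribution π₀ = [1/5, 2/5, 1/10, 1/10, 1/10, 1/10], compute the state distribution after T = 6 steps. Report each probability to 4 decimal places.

t=0: π = [0.2000, 0.4000, 0.1000, 0.1000, 0.1000, 0.1000]
t=1: π = [0.1231, 0.1923, 0.2231, 0.1692, 0.1538, 0.1385]
t=2: π = [0.1414, 0.1633, 0.2556, 0.1373, 0.1669, 0.1355]
t=3: π = [0.1414, 0.1578, 0.2624, 0.1385, 0.1663, 0.1336]
t=4: π = [0.1421, 0.1570, 0.2648, 0.1373, 0.1661, 0.1327]
t=5: π = [0.1421, 0.1568, 0.2655, 0.1372, 0.1659, 0.1324]
t=6: π = [0.1422, 0.1568, 0.2658, 0.1371, 0.1658, 0.1323]

π = [0.1422, 0.1568, 0.2658, 0.1371, 0.1658, 0.1323]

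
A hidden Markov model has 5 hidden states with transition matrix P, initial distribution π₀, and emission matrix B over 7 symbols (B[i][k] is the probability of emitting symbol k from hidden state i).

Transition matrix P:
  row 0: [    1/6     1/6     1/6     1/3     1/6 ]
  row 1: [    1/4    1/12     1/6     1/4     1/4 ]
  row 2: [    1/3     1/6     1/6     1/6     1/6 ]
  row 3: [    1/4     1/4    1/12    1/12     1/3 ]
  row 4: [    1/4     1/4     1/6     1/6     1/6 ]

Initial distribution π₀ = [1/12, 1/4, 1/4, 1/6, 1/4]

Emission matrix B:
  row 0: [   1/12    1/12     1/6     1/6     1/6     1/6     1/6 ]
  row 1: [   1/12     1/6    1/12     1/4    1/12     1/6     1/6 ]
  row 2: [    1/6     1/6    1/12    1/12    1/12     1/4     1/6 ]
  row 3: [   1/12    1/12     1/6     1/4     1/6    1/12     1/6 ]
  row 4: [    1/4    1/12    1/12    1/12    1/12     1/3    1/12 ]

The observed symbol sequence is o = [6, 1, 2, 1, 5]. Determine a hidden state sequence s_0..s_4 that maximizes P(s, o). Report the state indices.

t=0: δ = [1.389e-02, 4.167e-02, 4.167e-02, 2.778e-02, 2.083e-02]  (obs o_0=6)
t=1: δ = [1.157e-03, 1.157e-03, 1.157e-03, 8.681e-04, 8.681e-04]  ψ = [2, 2, 1, 1, 1]  (obs o_1=1)
t=2: δ = [6.430e-05, 1.808e-05, 1.608e-05, 6.430e-05, 2.411e-05]  ψ = [2, 3, 0, 0, 1]  (obs o_2=2)
t=3: δ = [1.340e-06, 2.679e-06, 1.786e-06, 1.786e-06, 1.786e-06]  ψ = [3, 3, 0, 0, 3]  (obs o_3=1)
t=4: δ = [1.116e-07, 7.442e-08, 1.116e-07, 5.582e-08, 2.233e-07]  ψ = [1, 3, 1, 1, 1]  (obs o_4=5)
backtrack: best end state = 4; path = [2, 0, 3, 1, 4]

path = [2, 0, 3, 1, 4]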